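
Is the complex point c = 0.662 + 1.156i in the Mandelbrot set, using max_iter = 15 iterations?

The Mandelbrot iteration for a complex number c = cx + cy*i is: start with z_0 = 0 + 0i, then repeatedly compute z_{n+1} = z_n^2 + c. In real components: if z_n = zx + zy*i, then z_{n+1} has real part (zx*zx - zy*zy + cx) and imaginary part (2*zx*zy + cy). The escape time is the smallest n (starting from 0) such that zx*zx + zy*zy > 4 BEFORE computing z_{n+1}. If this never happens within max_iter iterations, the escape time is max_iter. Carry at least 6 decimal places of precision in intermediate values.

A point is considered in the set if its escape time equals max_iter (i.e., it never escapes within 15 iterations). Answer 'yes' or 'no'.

z_0 = 0 + 0i, c = 0.6620 + 1.1560i
Iter 1: z = 0.6620 + 1.1560i, |z|^2 = 1.7746
Iter 2: z = -0.2361 + 2.6865i, |z|^2 = 7.2733
Escaped at iteration 2

Answer: no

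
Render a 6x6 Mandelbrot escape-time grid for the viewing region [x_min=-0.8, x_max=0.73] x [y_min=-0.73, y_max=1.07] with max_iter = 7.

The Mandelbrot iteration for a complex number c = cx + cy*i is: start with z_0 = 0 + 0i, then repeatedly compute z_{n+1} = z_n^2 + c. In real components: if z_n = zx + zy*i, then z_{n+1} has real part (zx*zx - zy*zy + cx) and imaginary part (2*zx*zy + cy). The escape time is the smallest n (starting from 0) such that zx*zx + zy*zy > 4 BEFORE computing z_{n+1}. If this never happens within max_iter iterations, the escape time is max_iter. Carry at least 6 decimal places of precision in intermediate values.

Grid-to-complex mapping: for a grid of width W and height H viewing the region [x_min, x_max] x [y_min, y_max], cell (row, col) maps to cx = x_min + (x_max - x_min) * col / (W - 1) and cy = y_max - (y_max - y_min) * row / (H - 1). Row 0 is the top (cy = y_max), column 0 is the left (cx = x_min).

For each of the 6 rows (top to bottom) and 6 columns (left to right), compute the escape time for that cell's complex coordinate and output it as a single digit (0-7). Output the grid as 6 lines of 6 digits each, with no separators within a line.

Answer: 347422
477743
777773
777763
777773
467743

Derivation:
(row=0, col=0): c = -0.8000 + 1.0700i → escape time 3
(row=0, col=1): c = -0.4940 + 1.0700i → escape time 4
(row=0, col=2): c = -0.1880 + 1.0700i → escape time 7
(row=0, col=3): c = 0.1180 + 1.0700i → escape time 4
(row=0, col=4): c = 0.4240 + 1.0700i → escape time 2
(row=0, col=5): c = 0.7300 + 1.0700i → escape time 2
(row=1, col=0): c = -0.8000 + 0.7100i → escape time 4
(row=1, col=1): c = -0.4940 + 0.7100i → escape time 7
(row=1, col=2): c = -0.1880 + 0.7100i → escape time 7
(row=1, col=3): c = 0.1180 + 0.7100i → escape time 7
(row=1, col=4): c = 0.4240 + 0.7100i → escape time 4
(row=1, col=5): c = 0.7300 + 0.7100i → escape time 3
(row=2, col=0): c = -0.8000 + 0.3500i → escape time 7
(row=2, col=1): c = -0.4940 + 0.3500i → escape time 7
(row=2, col=2): c = -0.1880 + 0.3500i → escape time 7
(row=2, col=3): c = 0.1180 + 0.3500i → escape time 7
(row=2, col=4): c = 0.4240 + 0.3500i → escape time 7
(row=2, col=5): c = 0.7300 + 0.3500i → escape time 3
(row=3, col=0): c = -0.8000 + -0.0100i → escape time 7
(row=3, col=1): c = -0.4940 + -0.0100i → escape time 7
(row=3, col=2): c = -0.1880 + -0.0100i → escape time 7
(row=3, col=3): c = 0.1180 + -0.0100i → escape time 7
(row=3, col=4): c = 0.4240 + -0.0100i → escape time 6
(row=3, col=5): c = 0.7300 + -0.0100i → escape time 3
(row=4, col=0): c = -0.8000 + -0.3700i → escape time 7
(row=4, col=1): c = -0.4940 + -0.3700i → escape time 7
(row=4, col=2): c = -0.1880 + -0.3700i → escape time 7
(row=4, col=3): c = 0.1180 + -0.3700i → escape time 7
(row=4, col=4): c = 0.4240 + -0.3700i → escape time 7
(row=4, col=5): c = 0.7300 + -0.3700i → escape time 3
(row=5, col=0): c = -0.8000 + -0.7300i → escape time 4
(row=5, col=1): c = -0.4940 + -0.7300i → escape time 6
(row=5, col=2): c = -0.1880 + -0.7300i → escape time 7
(row=5, col=3): c = 0.1180 + -0.7300i → escape time 7
(row=5, col=4): c = 0.4240 + -0.7300i → escape time 4
(row=5, col=5): c = 0.7300 + -0.7300i → escape time 3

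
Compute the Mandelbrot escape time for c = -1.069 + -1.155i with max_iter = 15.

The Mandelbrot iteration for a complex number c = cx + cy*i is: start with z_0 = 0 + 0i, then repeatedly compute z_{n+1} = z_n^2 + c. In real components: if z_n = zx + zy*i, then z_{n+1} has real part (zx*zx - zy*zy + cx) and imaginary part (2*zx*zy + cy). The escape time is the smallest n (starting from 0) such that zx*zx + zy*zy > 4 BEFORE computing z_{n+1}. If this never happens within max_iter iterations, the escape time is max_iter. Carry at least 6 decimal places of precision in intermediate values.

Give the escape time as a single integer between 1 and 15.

Answer: 3

Derivation:
z_0 = 0 + 0i, c = -1.0690 + -1.1550i
Iter 1: z = -1.0690 + -1.1550i, |z|^2 = 2.4768
Iter 2: z = -1.2603 + 1.3144i, |z|^2 = 3.3159
Iter 3: z = -1.2084 + -4.4680i, |z|^2 = 21.4228
Escaped at iteration 3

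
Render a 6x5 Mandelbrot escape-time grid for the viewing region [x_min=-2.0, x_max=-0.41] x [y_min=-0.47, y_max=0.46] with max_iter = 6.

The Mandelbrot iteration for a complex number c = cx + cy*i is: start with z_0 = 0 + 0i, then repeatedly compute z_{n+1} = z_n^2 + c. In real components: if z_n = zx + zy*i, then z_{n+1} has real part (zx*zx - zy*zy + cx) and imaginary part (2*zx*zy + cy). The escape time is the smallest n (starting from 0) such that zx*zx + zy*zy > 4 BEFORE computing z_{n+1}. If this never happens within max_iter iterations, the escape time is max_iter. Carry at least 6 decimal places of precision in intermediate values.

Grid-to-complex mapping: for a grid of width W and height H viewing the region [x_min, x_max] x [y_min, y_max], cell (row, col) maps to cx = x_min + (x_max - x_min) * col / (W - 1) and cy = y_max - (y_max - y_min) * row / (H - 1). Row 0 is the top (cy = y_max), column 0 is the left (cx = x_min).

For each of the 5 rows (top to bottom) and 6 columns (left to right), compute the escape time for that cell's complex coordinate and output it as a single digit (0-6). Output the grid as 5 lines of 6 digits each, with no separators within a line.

(row=0, col=0): c = -2.0000 + 0.4600i → escape time 1
(row=0, col=1): c = -1.6820 + 0.4600i → escape time 3
(row=0, col=2): c = -1.3640 + 0.4600i → escape time 4
(row=0, col=3): c = -1.0460 + 0.4600i → escape time 5
(row=0, col=4): c = -0.7280 + 0.4600i → escape time 6
(row=0, col=5): c = -0.4100 + 0.4600i → escape time 6
(row=1, col=0): c = -2.0000 + 0.2275i → escape time 1
(row=1, col=1): c = -1.6820 + 0.2275i → escape time 4
(row=1, col=2): c = -1.3640 + 0.2275i → escape time 6
(row=1, col=3): c = -1.0460 + 0.2275i → escape time 6
(row=1, col=4): c = -0.7280 + 0.2275i → escape time 6
(row=1, col=5): c = -0.4100 + 0.2275i → escape time 6
(row=2, col=0): c = -2.0000 + -0.0050i → escape time 1
(row=2, col=1): c = -1.6820 + -0.0050i → escape time 6
(row=2, col=2): c = -1.3640 + -0.0050i → escape time 6
(row=2, col=3): c = -1.0460 + -0.0050i → escape time 6
(row=2, col=4): c = -0.7280 + -0.0050i → escape time 6
(row=2, col=5): c = -0.4100 + -0.0050i → escape time 6
(row=3, col=0): c = -2.0000 + -0.2375i → escape time 1
(row=3, col=1): c = -1.6820 + -0.2375i → escape time 4
(row=3, col=2): c = -1.3640 + -0.2375i → escape time 6
(row=3, col=3): c = -1.0460 + -0.2375i → escape time 6
(row=3, col=4): c = -0.7280 + -0.2375i → escape time 6
(row=3, col=5): c = -0.4100 + -0.2375i → escape time 6
(row=4, col=0): c = -2.0000 + -0.4700i → escape time 1
(row=4, col=1): c = -1.6820 + -0.4700i → escape time 3
(row=4, col=2): c = -1.3640 + -0.4700i → escape time 4
(row=4, col=3): c = -1.0460 + -0.4700i → escape time 5
(row=4, col=4): c = -0.7280 + -0.4700i → escape time 6
(row=4, col=5): c = -0.4100 + -0.4700i → escape time 6

Answer: 134566
146666
166666
146666
134566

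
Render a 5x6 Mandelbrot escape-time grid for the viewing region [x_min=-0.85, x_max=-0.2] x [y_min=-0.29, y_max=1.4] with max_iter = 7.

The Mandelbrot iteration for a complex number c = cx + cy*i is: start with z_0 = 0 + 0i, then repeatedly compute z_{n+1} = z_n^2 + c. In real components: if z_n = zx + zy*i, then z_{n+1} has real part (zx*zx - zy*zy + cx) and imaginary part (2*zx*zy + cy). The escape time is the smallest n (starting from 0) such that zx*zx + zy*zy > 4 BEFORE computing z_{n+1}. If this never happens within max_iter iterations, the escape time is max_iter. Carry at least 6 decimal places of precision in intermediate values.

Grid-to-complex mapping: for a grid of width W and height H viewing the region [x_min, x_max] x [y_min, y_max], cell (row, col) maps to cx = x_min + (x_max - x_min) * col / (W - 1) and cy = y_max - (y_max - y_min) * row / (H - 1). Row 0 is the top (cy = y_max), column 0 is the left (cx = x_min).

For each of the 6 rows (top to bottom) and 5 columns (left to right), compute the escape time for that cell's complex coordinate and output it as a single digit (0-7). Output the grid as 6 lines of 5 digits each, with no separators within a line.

(row=0, col=0): c = -0.8500 + 1.4000i → escape time 2
(row=0, col=1): c = -0.6875 + 1.4000i → escape time 2
(row=0, col=2): c = -0.5250 + 1.4000i → escape time 2
(row=0, col=3): c = -0.3625 + 1.4000i → escape time 2
(row=0, col=4): c = -0.2000 + 1.4000i → escape time 2
(row=1, col=0): c = -0.8500 + 1.0620i → escape time 3
(row=1, col=1): c = -0.6875 + 1.0620i → escape time 3
(row=1, col=2): c = -0.5250 + 1.0620i → escape time 4
(row=1, col=3): c = -0.3625 + 1.0620i → escape time 4
(row=1, col=4): c = -0.2000 + 1.0620i → escape time 7
(row=2, col=0): c = -0.8500 + 0.7240i → escape time 4
(row=2, col=1): c = -0.6875 + 0.7240i → escape time 5
(row=2, col=2): c = -0.5250 + 0.7240i → escape time 7
(row=2, col=3): c = -0.3625 + 0.7240i → escape time 7
(row=2, col=4): c = -0.2000 + 0.7240i → escape time 7
(row=3, col=0): c = -0.8500 + 0.3860i → escape time 7
(row=3, col=1): c = -0.6875 + 0.3860i → escape time 7
(row=3, col=2): c = -0.5250 + 0.3860i → escape time 7
(row=3, col=3): c = -0.3625 + 0.3860i → escape time 7
(row=3, col=4): c = -0.2000 + 0.3860i → escape time 7
(row=4, col=0): c = -0.8500 + 0.0480i → escape time 7
(row=4, col=1): c = -0.6875 + 0.0480i → escape time 7
(row=4, col=2): c = -0.5250 + 0.0480i → escape time 7
(row=4, col=3): c = -0.3625 + 0.0480i → escape time 7
(row=4, col=4): c = -0.2000 + 0.0480i → escape time 7
(row=5, col=0): c = -0.8500 + -0.2900i → escape time 7
(row=5, col=1): c = -0.6875 + -0.2900i → escape time 7
(row=5, col=2): c = -0.5250 + -0.2900i → escape time 7
(row=5, col=3): c = -0.3625 + -0.2900i → escape time 7
(row=5, col=4): c = -0.2000 + -0.2900i → escape time 7

Answer: 22222
33447
45777
77777
77777
77777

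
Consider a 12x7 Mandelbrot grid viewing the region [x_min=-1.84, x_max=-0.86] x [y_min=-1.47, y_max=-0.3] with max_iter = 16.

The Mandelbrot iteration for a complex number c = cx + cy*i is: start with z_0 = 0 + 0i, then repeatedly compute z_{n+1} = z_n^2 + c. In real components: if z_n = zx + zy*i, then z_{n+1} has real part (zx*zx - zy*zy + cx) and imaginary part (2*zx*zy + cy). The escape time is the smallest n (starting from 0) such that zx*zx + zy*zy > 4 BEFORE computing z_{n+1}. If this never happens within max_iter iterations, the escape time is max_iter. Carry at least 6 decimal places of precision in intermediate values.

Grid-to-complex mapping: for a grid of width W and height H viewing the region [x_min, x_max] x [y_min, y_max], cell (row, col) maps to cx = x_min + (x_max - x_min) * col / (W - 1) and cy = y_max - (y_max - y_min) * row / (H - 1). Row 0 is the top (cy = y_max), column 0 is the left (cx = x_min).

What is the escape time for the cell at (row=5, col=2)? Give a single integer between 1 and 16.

z_0 = 0 + 0i, c = -1.6618 + -1.2750i
Iter 1: z = -1.6618 + -1.2750i, |z|^2 = 4.3873
Escaped at iteration 1

Answer: 1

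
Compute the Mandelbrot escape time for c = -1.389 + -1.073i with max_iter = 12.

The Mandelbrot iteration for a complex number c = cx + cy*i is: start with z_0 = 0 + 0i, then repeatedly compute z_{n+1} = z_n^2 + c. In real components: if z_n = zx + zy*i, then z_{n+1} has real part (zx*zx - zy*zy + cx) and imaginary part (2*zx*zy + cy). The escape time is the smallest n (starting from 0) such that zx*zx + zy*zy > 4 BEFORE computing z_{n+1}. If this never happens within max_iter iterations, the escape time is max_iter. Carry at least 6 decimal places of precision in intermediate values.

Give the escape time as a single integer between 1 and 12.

z_0 = 0 + 0i, c = -1.3890 + -1.0730i
Iter 1: z = -1.3890 + -1.0730i, |z|^2 = 3.0806
Iter 2: z = -0.6110 + 1.9078i, |z|^2 = 4.0130
Escaped at iteration 2

Answer: 2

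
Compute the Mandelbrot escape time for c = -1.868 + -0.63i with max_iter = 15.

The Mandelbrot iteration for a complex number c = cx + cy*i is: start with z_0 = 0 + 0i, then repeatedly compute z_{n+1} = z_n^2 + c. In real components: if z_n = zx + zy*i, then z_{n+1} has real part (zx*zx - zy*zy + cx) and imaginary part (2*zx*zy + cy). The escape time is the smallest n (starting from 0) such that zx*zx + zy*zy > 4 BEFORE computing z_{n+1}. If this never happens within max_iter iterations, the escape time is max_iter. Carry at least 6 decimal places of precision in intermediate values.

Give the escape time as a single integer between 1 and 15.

Answer: 2

Derivation:
z_0 = 0 + 0i, c = -1.8680 + -0.6300i
Iter 1: z = -1.8680 + -0.6300i, |z|^2 = 3.8863
Iter 2: z = 1.2245 + 1.7237i, |z|^2 = 4.4705
Escaped at iteration 2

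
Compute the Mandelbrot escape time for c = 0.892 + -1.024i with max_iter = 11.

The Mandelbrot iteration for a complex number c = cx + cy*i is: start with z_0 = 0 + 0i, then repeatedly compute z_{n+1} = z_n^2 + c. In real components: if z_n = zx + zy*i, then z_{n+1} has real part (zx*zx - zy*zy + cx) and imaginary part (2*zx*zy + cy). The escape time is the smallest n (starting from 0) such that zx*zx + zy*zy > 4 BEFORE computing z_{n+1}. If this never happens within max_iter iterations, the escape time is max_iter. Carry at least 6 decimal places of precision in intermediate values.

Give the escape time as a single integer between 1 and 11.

z_0 = 0 + 0i, c = 0.8920 + -1.0240i
Iter 1: z = 0.8920 + -1.0240i, |z|^2 = 1.8442
Iter 2: z = 0.6391 + -2.8508i, |z|^2 = 8.5356
Escaped at iteration 2

Answer: 2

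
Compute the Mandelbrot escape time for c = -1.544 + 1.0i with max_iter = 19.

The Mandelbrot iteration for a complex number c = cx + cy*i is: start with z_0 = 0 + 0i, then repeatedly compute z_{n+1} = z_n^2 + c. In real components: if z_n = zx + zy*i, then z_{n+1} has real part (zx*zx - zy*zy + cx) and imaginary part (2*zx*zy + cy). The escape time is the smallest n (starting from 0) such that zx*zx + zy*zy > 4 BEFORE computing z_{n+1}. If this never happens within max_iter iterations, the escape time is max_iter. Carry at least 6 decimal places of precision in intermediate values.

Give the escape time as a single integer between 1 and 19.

Answer: 2

Derivation:
z_0 = 0 + 0i, c = -1.5440 + 1.0000i
Iter 1: z = -1.5440 + 1.0000i, |z|^2 = 3.3839
Iter 2: z = -0.1601 + -2.0880i, |z|^2 = 4.3854
Escaped at iteration 2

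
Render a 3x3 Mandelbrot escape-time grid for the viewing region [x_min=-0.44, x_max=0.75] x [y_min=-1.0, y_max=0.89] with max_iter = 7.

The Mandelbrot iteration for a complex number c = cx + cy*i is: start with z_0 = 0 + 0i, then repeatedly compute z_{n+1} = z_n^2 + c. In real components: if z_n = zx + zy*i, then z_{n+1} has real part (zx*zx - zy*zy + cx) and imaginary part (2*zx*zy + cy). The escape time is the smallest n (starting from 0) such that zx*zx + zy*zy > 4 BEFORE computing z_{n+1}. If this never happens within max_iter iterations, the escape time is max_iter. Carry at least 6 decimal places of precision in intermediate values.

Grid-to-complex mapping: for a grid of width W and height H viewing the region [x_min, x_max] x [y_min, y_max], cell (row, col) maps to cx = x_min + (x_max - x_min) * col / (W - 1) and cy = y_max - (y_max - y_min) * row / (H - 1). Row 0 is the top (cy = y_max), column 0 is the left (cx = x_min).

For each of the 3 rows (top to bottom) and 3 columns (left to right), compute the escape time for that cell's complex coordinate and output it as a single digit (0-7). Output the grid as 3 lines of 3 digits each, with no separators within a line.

(row=0, col=0): c = -0.4400 + 0.8900i → escape time 5
(row=0, col=1): c = 0.1550 + 0.8900i → escape time 5
(row=0, col=2): c = 0.7500 + 0.8900i → escape time 2
(row=1, col=0): c = -0.4400 + -0.0550i → escape time 7
(row=1, col=1): c = 0.1550 + -0.0550i → escape time 7
(row=1, col=2): c = 0.7500 + -0.0550i → escape time 3
(row=2, col=0): c = -0.4400 + -1.0000i → escape time 4
(row=2, col=1): c = 0.1550 + -1.0000i → escape time 4
(row=2, col=2): c = 0.7500 + -1.0000i → escape time 2

Answer: 552
773
442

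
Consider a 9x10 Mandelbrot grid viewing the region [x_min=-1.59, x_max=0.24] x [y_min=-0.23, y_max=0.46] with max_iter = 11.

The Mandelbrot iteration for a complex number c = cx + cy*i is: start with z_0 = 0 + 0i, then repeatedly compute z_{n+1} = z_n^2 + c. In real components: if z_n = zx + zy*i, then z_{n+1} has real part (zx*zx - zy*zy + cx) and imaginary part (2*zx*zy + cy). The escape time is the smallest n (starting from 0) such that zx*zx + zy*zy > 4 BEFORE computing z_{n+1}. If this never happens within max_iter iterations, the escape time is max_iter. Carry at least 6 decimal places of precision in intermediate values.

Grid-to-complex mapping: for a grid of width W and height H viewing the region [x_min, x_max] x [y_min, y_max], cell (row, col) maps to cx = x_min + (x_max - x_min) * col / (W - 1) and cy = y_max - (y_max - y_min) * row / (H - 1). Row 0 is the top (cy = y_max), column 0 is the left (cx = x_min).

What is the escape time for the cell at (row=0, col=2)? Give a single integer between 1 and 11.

z_0 = 0 + 0i, c = -1.1325 + 0.4600i
Iter 1: z = -1.1325 + 0.4600i, |z|^2 = 1.4942
Iter 2: z = -0.0615 + -0.5819i, |z|^2 = 0.3424
Iter 3: z = -1.4673 + 0.5316i, |z|^2 = 2.4357
Iter 4: z = 0.7379 + -1.1001i, |z|^2 = 1.7548
Iter 5: z = -1.7983 + -1.1636i, |z|^2 = 4.5877
Escaped at iteration 5

Answer: 5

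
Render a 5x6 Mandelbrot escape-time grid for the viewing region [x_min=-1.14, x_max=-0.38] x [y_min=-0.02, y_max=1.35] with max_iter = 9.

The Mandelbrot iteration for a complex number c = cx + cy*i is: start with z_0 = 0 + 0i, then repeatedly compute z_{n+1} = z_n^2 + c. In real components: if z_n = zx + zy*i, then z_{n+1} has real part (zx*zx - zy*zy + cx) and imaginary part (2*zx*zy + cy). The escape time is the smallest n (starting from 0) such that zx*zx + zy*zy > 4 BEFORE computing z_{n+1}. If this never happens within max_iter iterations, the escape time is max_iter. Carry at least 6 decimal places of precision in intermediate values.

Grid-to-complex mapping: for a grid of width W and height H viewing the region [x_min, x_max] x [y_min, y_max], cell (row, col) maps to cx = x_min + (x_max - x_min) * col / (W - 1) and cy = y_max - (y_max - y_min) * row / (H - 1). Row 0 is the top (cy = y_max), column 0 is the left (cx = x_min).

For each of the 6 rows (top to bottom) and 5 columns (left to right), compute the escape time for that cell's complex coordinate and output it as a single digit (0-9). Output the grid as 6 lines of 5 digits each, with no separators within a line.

Answer: 22222
33334
33456
55699
99999
99999

Derivation:
(row=0, col=0): c = -1.1400 + 1.3500i → escape time 2
(row=0, col=1): c = -0.9500 + 1.3500i → escape time 2
(row=0, col=2): c = -0.7600 + 1.3500i → escape time 2
(row=0, col=3): c = -0.5700 + 1.3500i → escape time 2
(row=0, col=4): c = -0.3800 + 1.3500i → escape time 2
(row=1, col=0): c = -1.1400 + 1.0760i → escape time 3
(row=1, col=1): c = -0.9500 + 1.0760i → escape time 3
(row=1, col=2): c = -0.7600 + 1.0760i → escape time 3
(row=1, col=3): c = -0.5700 + 1.0760i → escape time 3
(row=1, col=4): c = -0.3800 + 1.0760i → escape time 4
(row=2, col=0): c = -1.1400 + 0.8020i → escape time 3
(row=2, col=1): c = -0.9500 + 0.8020i → escape time 3
(row=2, col=2): c = -0.7600 + 0.8020i → escape time 4
(row=2, col=3): c = -0.5700 + 0.8020i → escape time 5
(row=2, col=4): c = -0.3800 + 0.8020i → escape time 6
(row=3, col=0): c = -1.1400 + 0.5280i → escape time 5
(row=3, col=1): c = -0.9500 + 0.5280i → escape time 5
(row=3, col=2): c = -0.7600 + 0.5280i → escape time 6
(row=3, col=3): c = -0.5700 + 0.5280i → escape time 9
(row=3, col=4): c = -0.3800 + 0.5280i → escape time 9
(row=4, col=0): c = -1.1400 + 0.2540i → escape time 9
(row=4, col=1): c = -0.9500 + 0.2540i → escape time 9
(row=4, col=2): c = -0.7600 + 0.2540i → escape time 9
(row=4, col=3): c = -0.5700 + 0.2540i → escape time 9
(row=4, col=4): c = -0.3800 + 0.2540i → escape time 9
(row=5, col=0): c = -1.1400 + -0.0200i → escape time 9
(row=5, col=1): c = -0.9500 + -0.0200i → escape time 9
(row=5, col=2): c = -0.7600 + -0.0200i → escape time 9
(row=5, col=3): c = -0.5700 + -0.0200i → escape time 9
(row=5, col=4): c = -0.3800 + -0.0200i → escape time 9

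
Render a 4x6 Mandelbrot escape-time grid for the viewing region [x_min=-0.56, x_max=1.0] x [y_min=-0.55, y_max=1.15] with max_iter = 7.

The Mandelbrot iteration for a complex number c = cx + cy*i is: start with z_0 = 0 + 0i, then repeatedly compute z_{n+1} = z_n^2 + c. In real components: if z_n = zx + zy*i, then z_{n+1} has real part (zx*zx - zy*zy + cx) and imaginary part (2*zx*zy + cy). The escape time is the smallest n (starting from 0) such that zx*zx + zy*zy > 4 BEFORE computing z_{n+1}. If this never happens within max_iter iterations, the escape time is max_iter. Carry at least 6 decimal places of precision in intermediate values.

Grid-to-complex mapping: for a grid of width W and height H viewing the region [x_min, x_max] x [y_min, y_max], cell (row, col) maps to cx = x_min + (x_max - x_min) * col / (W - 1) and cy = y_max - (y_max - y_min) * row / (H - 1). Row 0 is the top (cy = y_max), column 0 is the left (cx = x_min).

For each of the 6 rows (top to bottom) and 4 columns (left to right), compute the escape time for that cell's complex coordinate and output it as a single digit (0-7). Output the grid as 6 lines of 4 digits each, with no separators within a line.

(row=0, col=0): c = -0.5600 + 1.1500i → escape time 3
(row=0, col=1): c = -0.0400 + 1.1500i → escape time 4
(row=0, col=2): c = 0.4800 + 1.1500i → escape time 2
(row=0, col=3): c = 1.0000 + 1.1500i → escape time 2
(row=1, col=0): c = -0.5600 + 0.8100i → escape time 5
(row=1, col=1): c = -0.0400 + 0.8100i → escape time 7
(row=1, col=2): c = 0.4800 + 0.8100i → escape time 3
(row=1, col=3): c = 1.0000 + 0.8100i → escape time 2
(row=2, col=0): c = -0.5600 + 0.4700i → escape time 7
(row=2, col=1): c = -0.0400 + 0.4700i → escape time 7
(row=2, col=2): c = 0.4800 + 0.4700i → escape time 5
(row=2, col=3): c = 1.0000 + 0.4700i → escape time 2
(row=3, col=0): c = -0.5600 + 0.1300i → escape time 7
(row=3, col=1): c = -0.0400 + 0.1300i → escape time 7
(row=3, col=2): c = 0.4800 + 0.1300i → escape time 5
(row=3, col=3): c = 1.0000 + 0.1300i → escape time 2
(row=4, col=0): c = -0.5600 + -0.2100i → escape time 7
(row=4, col=1): c = -0.0400 + -0.2100i → escape time 7
(row=4, col=2): c = 0.4800 + -0.2100i → escape time 6
(row=4, col=3): c = 1.0000 + -0.2100i → escape time 2
(row=5, col=0): c = -0.5600 + -0.5500i → escape time 7
(row=5, col=1): c = -0.0400 + -0.5500i → escape time 7
(row=5, col=2): c = 0.4800 + -0.5500i → escape time 5
(row=5, col=3): c = 1.0000 + -0.5500i → escape time 2

Answer: 3422
5732
7752
7752
7762
7752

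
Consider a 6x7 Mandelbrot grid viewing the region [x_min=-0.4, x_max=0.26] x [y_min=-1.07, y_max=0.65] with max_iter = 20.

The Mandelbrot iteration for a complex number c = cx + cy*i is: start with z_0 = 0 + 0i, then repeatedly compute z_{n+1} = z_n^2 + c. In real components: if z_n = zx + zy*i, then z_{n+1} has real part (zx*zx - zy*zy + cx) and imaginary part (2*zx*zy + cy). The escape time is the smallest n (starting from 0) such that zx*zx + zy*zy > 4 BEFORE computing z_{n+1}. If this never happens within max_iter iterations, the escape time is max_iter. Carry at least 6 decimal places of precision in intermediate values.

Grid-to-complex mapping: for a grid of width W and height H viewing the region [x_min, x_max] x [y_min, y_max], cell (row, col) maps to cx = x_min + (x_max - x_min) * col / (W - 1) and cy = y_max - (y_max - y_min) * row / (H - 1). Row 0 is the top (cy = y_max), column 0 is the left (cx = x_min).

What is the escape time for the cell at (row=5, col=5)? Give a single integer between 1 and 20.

Answer: 5

Derivation:
z_0 = 0 + 0i, c = 0.2600 + -0.7833i
Iter 1: z = 0.2600 + -0.7833i, |z|^2 = 0.6812
Iter 2: z = -0.2860 + -1.1907i, |z|^2 = 1.4995
Iter 3: z = -1.0759 + -0.1022i, |z|^2 = 1.1680
Iter 4: z = 1.4071 + -0.5633i, |z|^2 = 2.2972
Iter 5: z = 1.9225 + -2.3686i, |z|^2 = 9.3064
Escaped at iteration 5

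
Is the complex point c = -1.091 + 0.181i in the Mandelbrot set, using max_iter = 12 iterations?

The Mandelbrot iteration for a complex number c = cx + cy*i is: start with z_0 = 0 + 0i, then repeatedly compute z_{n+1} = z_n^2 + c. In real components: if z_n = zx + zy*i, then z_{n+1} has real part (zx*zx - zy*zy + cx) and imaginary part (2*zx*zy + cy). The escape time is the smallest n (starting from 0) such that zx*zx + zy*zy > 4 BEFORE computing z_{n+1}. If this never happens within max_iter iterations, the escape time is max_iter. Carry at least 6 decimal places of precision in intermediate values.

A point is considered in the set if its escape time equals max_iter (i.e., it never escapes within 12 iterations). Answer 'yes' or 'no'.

z_0 = 0 + 0i, c = -1.0910 + 0.1810i
Iter 1: z = -1.0910 + 0.1810i, |z|^2 = 1.2230
Iter 2: z = 0.0665 + -0.2139i, |z|^2 = 0.0502
Iter 3: z = -1.1323 + 0.1525i, |z|^2 = 1.3055
Iter 4: z = 0.1679 + -0.1644i, |z|^2 = 0.0552
Iter 5: z = -1.0898 + 0.1258i, |z|^2 = 1.2036
Iter 6: z = 0.0809 + -0.0931i, |z|^2 = 0.0152
Iter 7: z = -1.0931 + 0.1659i, |z|^2 = 1.2224
Iter 8: z = 0.0764 + -0.1818i, |z|^2 = 0.0389
Iter 9: z = -1.1182 + 0.1532i, |z|^2 = 1.2739
Iter 10: z = 0.1359 + -0.1617i, |z|^2 = 0.0446
Iter 11: z = -1.0987 + 0.1371i, |z|^2 = 1.2259
Did not escape in 12 iterations → in set

Answer: yes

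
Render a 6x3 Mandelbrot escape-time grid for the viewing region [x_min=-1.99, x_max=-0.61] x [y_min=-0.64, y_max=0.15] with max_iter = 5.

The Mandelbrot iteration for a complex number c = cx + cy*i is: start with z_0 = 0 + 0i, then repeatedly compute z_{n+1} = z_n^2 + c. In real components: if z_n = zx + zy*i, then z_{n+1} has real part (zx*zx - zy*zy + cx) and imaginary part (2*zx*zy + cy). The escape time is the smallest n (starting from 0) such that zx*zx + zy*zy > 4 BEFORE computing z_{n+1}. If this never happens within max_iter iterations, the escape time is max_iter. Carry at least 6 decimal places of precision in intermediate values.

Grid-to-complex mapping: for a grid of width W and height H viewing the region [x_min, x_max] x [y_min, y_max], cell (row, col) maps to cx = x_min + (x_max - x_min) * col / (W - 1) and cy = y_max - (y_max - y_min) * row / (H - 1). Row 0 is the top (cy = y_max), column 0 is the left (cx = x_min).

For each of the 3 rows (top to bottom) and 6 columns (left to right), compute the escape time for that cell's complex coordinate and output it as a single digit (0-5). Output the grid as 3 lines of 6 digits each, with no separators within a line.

(row=0, col=0): c = -1.9900 + 0.1500i → escape time 3
(row=0, col=1): c = -1.7140 + 0.1500i → escape time 4
(row=0, col=2): c = -1.4380 + 0.1500i → escape time 5
(row=0, col=3): c = -1.1620 + 0.1500i → escape time 5
(row=0, col=4): c = -0.8860 + 0.1500i → escape time 5
(row=0, col=5): c = -0.6100 + 0.1500i → escape time 5
(row=1, col=0): c = -1.9900 + -0.2450i → escape time 1
(row=1, col=1): c = -1.7140 + -0.2450i → escape time 4
(row=1, col=2): c = -1.4380 + -0.2450i → escape time 5
(row=1, col=3): c = -1.1620 + -0.2450i → escape time 5
(row=1, col=4): c = -0.8860 + -0.2450i → escape time 5
(row=1, col=5): c = -0.6100 + -0.2450i → escape time 5
(row=2, col=0): c = -1.9900 + -0.6400i → escape time 1
(row=2, col=1): c = -1.7140 + -0.6400i → escape time 3
(row=2, col=2): c = -1.4380 + -0.6400i → escape time 3
(row=2, col=3): c = -1.1620 + -0.6400i → escape time 3
(row=2, col=4): c = -0.8860 + -0.6400i → escape time 5
(row=2, col=5): c = -0.6100 + -0.6400i → escape time 5

Answer: 345555
145555
133355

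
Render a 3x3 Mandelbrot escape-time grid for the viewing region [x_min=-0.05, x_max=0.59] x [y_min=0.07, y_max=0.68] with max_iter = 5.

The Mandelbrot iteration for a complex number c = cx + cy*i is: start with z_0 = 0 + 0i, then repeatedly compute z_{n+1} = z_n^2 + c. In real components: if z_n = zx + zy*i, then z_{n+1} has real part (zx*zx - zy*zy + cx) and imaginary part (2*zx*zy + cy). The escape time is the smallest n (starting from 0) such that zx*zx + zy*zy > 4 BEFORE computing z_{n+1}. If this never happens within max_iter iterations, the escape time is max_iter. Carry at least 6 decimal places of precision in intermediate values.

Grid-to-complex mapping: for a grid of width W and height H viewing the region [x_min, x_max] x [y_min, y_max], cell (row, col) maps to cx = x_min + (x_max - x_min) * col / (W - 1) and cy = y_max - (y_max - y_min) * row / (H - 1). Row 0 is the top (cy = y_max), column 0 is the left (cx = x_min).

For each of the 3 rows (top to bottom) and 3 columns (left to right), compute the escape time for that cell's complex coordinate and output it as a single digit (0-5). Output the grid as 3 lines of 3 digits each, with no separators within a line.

Answer: 553
554
554

Derivation:
(row=0, col=0): c = -0.0500 + 0.6800i → escape time 5
(row=0, col=1): c = 0.2700 + 0.6800i → escape time 5
(row=0, col=2): c = 0.5900 + 0.6800i → escape time 3
(row=1, col=0): c = -0.0500 + 0.3750i → escape time 5
(row=1, col=1): c = 0.2700 + 0.3750i → escape time 5
(row=1, col=2): c = 0.5900 + 0.3750i → escape time 4
(row=2, col=0): c = -0.0500 + 0.0700i → escape time 5
(row=2, col=1): c = 0.2700 + 0.0700i → escape time 5
(row=2, col=2): c = 0.5900 + 0.0700i → escape time 4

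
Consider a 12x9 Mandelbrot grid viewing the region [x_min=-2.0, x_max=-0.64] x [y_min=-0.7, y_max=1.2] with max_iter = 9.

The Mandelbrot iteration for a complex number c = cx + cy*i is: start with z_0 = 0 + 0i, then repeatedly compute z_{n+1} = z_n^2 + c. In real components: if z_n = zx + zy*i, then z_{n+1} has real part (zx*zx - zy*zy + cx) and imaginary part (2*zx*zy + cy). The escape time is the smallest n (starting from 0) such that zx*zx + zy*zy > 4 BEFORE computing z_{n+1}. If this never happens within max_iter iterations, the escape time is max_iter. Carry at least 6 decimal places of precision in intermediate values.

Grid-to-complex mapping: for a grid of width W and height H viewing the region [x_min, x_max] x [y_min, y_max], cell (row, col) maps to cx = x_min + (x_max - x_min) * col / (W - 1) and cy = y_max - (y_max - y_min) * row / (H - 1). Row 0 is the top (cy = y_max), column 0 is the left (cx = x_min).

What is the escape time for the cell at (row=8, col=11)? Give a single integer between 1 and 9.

z_0 = 0 + 0i, c = -0.6400 + -0.7000i
Iter 1: z = -0.6400 + -0.7000i, |z|^2 = 0.8996
Iter 2: z = -0.7204 + 0.1960i, |z|^2 = 0.5574
Iter 3: z = -0.1594 + -0.9824i, |z|^2 = 0.9905
Iter 4: z = -1.5797 + -0.3867i, |z|^2 = 2.6450
Iter 5: z = 1.7058 + 0.5218i, |z|^2 = 3.1822
Iter 6: z = 1.9976 + 1.0803i, |z|^2 = 5.1573
Escaped at iteration 6

Answer: 6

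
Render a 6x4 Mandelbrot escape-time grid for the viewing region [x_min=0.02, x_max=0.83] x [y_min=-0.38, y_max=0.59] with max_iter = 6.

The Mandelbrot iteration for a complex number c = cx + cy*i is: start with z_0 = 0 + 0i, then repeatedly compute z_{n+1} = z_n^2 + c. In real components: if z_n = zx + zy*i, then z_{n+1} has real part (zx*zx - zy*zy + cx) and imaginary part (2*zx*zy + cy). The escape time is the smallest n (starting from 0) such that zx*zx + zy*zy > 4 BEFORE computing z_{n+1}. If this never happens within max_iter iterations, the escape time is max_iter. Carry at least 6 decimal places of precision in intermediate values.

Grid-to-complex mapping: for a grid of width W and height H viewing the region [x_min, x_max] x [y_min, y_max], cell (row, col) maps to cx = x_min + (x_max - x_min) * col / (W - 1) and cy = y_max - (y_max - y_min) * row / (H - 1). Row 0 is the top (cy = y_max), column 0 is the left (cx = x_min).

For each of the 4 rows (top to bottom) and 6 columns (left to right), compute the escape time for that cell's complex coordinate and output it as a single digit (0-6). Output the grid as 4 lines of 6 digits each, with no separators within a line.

(row=0, col=0): c = 0.0200 + 0.5900i → escape time 6
(row=0, col=1): c = 0.1820 + 0.5900i → escape time 6
(row=0, col=2): c = 0.3440 + 0.5900i → escape time 6
(row=0, col=3): c = 0.5060 + 0.5900i → escape time 4
(row=0, col=4): c = 0.6680 + 0.5900i → escape time 3
(row=0, col=5): c = 0.8300 + 0.5900i → escape time 3
(row=1, col=0): c = 0.0200 + 0.2667i → escape time 6
(row=1, col=1): c = 0.1820 + 0.2667i → escape time 6
(row=1, col=2): c = 0.3440 + 0.2667i → escape time 6
(row=1, col=3): c = 0.5060 + 0.2667i → escape time 5
(row=1, col=4): c = 0.6680 + 0.2667i → escape time 3
(row=1, col=5): c = 0.8300 + 0.2667i → escape time 3
(row=2, col=0): c = 0.0200 + -0.0567i → escape time 6
(row=2, col=1): c = 0.1820 + -0.0567i → escape time 6
(row=2, col=2): c = 0.3440 + -0.0567i → escape time 6
(row=2, col=3): c = 0.5060 + -0.0567i → escape time 5
(row=2, col=4): c = 0.6680 + -0.0567i → escape time 4
(row=2, col=5): c = 0.8300 + -0.0567i → escape time 3
(row=3, col=0): c = 0.0200 + -0.3800i → escape time 6
(row=3, col=1): c = 0.1820 + -0.3800i → escape time 6
(row=3, col=2): c = 0.3440 + -0.3800i → escape time 6
(row=3, col=3): c = 0.5060 + -0.3800i → escape time 5
(row=3, col=4): c = 0.6680 + -0.3800i → escape time 3
(row=3, col=5): c = 0.8300 + -0.3800i → escape time 3

Answer: 666433
666533
666543
666533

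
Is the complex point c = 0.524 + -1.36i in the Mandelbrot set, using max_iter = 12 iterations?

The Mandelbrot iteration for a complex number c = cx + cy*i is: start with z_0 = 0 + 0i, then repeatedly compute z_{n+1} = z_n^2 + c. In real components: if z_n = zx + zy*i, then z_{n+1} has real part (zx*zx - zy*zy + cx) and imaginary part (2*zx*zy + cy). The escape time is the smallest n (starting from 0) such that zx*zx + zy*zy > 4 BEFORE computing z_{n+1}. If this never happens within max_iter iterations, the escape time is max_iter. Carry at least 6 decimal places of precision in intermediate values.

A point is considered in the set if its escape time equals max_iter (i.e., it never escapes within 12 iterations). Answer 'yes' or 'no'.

z_0 = 0 + 0i, c = 0.5240 + -1.3600i
Iter 1: z = 0.5240 + -1.3600i, |z|^2 = 2.1242
Iter 2: z = -1.0510 + -2.7853i, |z|^2 = 8.8624
Escaped at iteration 2

Answer: no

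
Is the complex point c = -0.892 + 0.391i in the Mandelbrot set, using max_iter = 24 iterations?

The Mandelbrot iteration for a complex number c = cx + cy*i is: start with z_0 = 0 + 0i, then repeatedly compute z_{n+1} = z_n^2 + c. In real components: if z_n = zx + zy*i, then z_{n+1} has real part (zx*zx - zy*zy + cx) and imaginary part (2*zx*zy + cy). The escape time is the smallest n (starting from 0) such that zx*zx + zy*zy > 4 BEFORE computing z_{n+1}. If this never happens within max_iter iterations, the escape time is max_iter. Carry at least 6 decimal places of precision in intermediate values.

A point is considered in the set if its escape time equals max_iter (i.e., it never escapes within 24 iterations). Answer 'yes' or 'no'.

Answer: no

Derivation:
z_0 = 0 + 0i, c = -0.8920 + 0.3910i
Iter 1: z = -0.8920 + 0.3910i, |z|^2 = 0.9485
Iter 2: z = -0.2492 + -0.3065i, |z|^2 = 0.1561
Iter 3: z = -0.9239 + 0.5438i, |z|^2 = 1.1492
Iter 4: z = -0.3342 + -0.6138i, |z|^2 = 0.4884
Iter 5: z = -1.1570 + 0.8012i, |z|^2 = 1.9807
Iter 6: z = -0.1953 + -1.4631i, |z|^2 = 2.1788
Iter 7: z = -2.9946 + 0.9623i, |z|^2 = 9.8938
Escaped at iteration 7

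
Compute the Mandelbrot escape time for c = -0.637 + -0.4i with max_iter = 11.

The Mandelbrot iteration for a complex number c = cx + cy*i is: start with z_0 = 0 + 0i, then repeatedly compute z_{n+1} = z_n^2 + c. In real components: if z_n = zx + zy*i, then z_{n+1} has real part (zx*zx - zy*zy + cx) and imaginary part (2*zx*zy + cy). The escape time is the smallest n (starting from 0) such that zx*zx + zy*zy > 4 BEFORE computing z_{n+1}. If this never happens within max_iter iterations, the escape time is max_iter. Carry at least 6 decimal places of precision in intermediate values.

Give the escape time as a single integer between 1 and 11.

Answer: 11

Derivation:
z_0 = 0 + 0i, c = -0.6370 + -0.4000i
Iter 1: z = -0.6370 + -0.4000i, |z|^2 = 0.5658
Iter 2: z = -0.3912 + 0.1096i, |z|^2 = 0.1651
Iter 3: z = -0.4960 + -0.4858i, |z|^2 = 0.4819
Iter 4: z = -0.6270 + 0.0818i, |z|^2 = 0.3998
Iter 5: z = -0.2506 + -0.5026i, |z|^2 = 0.3154
Iter 6: z = -0.8268 + -0.1481i, |z|^2 = 0.7056
Iter 7: z = 0.0247 + -0.1551i, |z|^2 = 0.0247
Iter 8: z = -0.6604 + -0.4077i, |z|^2 = 0.6024
Iter 9: z = -0.3670 + 0.1385i, |z|^2 = 0.1539
Iter 10: z = -0.5215 + -0.5016i, |z|^2 = 0.5236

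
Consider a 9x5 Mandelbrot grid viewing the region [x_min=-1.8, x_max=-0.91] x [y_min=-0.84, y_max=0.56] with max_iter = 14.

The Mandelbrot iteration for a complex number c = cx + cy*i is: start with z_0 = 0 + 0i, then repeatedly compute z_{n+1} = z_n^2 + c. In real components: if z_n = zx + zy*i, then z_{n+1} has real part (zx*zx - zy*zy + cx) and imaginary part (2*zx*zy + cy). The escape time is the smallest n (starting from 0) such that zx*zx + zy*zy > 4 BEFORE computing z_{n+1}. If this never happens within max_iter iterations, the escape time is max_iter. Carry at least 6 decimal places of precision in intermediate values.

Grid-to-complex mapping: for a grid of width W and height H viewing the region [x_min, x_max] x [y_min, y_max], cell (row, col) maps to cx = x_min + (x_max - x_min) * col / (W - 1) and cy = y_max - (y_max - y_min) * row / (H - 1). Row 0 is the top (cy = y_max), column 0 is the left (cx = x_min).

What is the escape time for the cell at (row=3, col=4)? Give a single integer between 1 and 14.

Answer: 3

Derivation:
z_0 = 0 + 0i, c = -1.3550 + -0.4900i
Iter 1: z = -1.3550 + -0.4900i, |z|^2 = 2.0761
Iter 2: z = 0.2409 + 0.8379i, |z|^2 = 0.7601
Iter 3: z = -1.9990 + -0.0863i, |z|^2 = 4.0036
Escaped at iteration 3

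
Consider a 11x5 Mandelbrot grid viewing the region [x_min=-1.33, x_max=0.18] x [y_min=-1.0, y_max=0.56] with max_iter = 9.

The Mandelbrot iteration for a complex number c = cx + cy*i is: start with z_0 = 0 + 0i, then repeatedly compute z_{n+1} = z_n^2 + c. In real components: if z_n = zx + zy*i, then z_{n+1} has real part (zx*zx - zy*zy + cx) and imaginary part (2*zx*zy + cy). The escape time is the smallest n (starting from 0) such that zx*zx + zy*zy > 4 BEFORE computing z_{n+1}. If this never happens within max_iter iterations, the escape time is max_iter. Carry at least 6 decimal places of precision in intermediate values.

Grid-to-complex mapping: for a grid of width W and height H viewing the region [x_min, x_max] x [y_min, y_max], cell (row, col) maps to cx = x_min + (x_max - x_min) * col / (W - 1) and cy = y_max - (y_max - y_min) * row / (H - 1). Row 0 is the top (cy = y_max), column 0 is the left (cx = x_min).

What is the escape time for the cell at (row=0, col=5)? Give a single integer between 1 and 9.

Answer: 9

Derivation:
z_0 = 0 + 0i, c = -0.5750 + 0.5600i
Iter 1: z = -0.5750 + 0.5600i, |z|^2 = 0.6442
Iter 2: z = -0.5580 + -0.0840i, |z|^2 = 0.3184
Iter 3: z = -0.2707 + 0.6537i, |z|^2 = 0.5007
Iter 4: z = -0.9291 + 0.2060i, |z|^2 = 0.9057
Iter 5: z = 0.2457 + 0.1771i, |z|^2 = 0.0918
Iter 6: z = -0.5460 + 0.6471i, |z|^2 = 0.7168
Iter 7: z = -0.6956 + -0.1466i, |z|^2 = 0.5053
Iter 8: z = -0.1126 + 0.7639i, |z|^2 = 0.5963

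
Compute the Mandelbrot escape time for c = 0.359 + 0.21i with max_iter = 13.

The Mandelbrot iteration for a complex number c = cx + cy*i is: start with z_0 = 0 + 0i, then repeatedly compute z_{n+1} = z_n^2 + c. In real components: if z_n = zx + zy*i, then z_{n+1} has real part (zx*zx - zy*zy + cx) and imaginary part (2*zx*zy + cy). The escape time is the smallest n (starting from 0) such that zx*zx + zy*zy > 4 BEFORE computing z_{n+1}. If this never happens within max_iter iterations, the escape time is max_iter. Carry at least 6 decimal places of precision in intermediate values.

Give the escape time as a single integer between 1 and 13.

z_0 = 0 + 0i, c = 0.3590 + 0.2100i
Iter 1: z = 0.3590 + 0.2100i, |z|^2 = 0.1730
Iter 2: z = 0.4438 + 0.3608i, |z|^2 = 0.3271
Iter 3: z = 0.4258 + 0.5302i, |z|^2 = 0.4624
Iter 4: z = 0.2592 + 0.6615i, |z|^2 = 0.5048
Iter 5: z = -0.0114 + 0.5529i, |z|^2 = 0.3058
Iter 6: z = 0.0535 + 0.1974i, |z|^2 = 0.0418
Iter 7: z = 0.3229 + 0.2311i, |z|^2 = 0.1577
Iter 8: z = 0.4099 + 0.3592i, |z|^2 = 0.2970
Iter 9: z = 0.3979 + 0.5045i, |z|^2 = 0.4128
Iter 10: z = 0.2628 + 0.6115i, |z|^2 = 0.4430
Iter 11: z = 0.0542 + 0.5315i, |z|^2 = 0.2854
Iter 12: z = 0.0795 + 0.2676i, |z|^2 = 0.0779

Answer: 13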